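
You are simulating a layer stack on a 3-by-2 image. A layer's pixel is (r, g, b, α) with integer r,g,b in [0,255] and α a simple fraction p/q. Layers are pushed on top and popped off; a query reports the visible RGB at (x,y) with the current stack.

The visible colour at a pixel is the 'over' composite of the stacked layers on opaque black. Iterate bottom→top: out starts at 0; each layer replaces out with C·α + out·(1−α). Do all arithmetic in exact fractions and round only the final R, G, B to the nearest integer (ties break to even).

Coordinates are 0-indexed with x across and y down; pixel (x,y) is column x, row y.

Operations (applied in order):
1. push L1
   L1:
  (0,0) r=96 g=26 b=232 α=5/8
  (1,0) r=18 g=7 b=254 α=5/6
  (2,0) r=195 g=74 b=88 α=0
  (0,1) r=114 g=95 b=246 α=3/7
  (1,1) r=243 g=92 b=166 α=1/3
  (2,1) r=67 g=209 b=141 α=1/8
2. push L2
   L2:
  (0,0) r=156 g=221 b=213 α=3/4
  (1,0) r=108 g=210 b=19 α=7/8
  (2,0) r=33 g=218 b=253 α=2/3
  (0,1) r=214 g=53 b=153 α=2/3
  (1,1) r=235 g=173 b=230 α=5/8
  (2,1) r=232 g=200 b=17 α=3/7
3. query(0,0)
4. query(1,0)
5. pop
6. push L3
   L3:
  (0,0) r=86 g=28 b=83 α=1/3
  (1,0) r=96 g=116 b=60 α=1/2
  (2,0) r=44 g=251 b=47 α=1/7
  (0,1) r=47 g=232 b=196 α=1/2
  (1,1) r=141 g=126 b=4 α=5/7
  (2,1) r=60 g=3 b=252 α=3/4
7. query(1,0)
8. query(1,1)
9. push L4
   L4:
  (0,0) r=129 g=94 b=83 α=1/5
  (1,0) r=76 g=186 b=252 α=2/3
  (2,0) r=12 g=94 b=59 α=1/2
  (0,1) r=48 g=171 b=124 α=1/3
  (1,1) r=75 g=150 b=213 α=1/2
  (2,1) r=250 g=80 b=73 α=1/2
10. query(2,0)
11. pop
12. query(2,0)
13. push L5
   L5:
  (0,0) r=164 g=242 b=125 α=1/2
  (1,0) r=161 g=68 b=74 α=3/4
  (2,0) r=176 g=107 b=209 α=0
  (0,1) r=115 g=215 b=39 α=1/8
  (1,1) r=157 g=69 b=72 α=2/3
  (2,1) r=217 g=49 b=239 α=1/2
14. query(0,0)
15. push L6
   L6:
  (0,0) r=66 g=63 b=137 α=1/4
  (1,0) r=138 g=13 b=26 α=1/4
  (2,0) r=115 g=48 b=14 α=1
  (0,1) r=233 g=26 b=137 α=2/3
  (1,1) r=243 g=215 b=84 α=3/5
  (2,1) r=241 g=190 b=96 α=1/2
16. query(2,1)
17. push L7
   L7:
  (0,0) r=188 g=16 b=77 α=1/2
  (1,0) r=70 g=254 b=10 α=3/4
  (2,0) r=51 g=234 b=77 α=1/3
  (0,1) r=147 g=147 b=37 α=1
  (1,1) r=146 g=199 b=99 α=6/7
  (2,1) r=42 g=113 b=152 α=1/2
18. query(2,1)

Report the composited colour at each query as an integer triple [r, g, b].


at x=0,y=0 over L1,L2:
+L1 (α=5/8) → [60, 65/4, 145]
+L2 (α=3/4) → [132, 2717/16, 196]
= [132, 170, 196]

(1,0) stack=L1,L2; from [0,0,0]:
L1 α=5/6: [15, 35/6, 635/3]
L2 α=7/8: [771/8, 8855/48, 517/12]
= [96, 184, 43]

query (1,0) [L1,L3] — begin 0,0,0
+L1 (α=5/6) → [15, 35/6, 635/3]
+L3 (α=1/2) → [111/2, 731/12, 815/6]
rounded: [56, 61, 136]

(1,1) stack=L1,L3; from [0,0,0]:
after L1 α=1/3: [81, 92/3, 166/3]
after L3 α=5/7: [867/7, 2074/21, 56/3]
= [124, 99, 19]

(2,0) stack=L1,L3,L4; from [0,0,0]:
after L1 α=0: [0, 0, 0]
after L3 α=1/7: [44/7, 251/7, 47/7]
after L4 α=1/2: [64/7, 909/14, 230/7]
= [9, 65, 33]

at x=2,y=0 over L1,L3:
after L1 α=0: [0, 0, 0]
after L3 α=1/7: [44/7, 251/7, 47/7]
= [6, 36, 7]

at x=0,y=0 over L1,L3,L5:
L1 α=5/8: [60, 65/4, 145]
L3 α=1/3: [206/3, 121/6, 373/3]
L5 α=1/2: [349/3, 1573/12, 374/3]
→ [116, 131, 125]

at x=2,y=1 over L1,L3,L5,L6:
+L1 (α=1/8) → [67/8, 209/8, 141/8]
+L3 (α=3/4) → [1507/32, 281/32, 6189/32]
+L5 (α=1/2) → [8451/64, 1849/64, 13837/64]
+L6 (α=1/2) → [23875/128, 14009/128, 19981/128]
→ [187, 109, 156]

(2,1) stack=L1,L3,L5,L6,L7; from [0,0,0]:
L1 α=1/8: [67/8, 209/8, 141/8]
L3 α=3/4: [1507/32, 281/32, 6189/32]
L5 α=1/2: [8451/64, 1849/64, 13837/64]
L6 α=1/2: [23875/128, 14009/128, 19981/128]
L7 α=1/2: [29251/256, 28473/256, 39437/256]
= [114, 111, 154]


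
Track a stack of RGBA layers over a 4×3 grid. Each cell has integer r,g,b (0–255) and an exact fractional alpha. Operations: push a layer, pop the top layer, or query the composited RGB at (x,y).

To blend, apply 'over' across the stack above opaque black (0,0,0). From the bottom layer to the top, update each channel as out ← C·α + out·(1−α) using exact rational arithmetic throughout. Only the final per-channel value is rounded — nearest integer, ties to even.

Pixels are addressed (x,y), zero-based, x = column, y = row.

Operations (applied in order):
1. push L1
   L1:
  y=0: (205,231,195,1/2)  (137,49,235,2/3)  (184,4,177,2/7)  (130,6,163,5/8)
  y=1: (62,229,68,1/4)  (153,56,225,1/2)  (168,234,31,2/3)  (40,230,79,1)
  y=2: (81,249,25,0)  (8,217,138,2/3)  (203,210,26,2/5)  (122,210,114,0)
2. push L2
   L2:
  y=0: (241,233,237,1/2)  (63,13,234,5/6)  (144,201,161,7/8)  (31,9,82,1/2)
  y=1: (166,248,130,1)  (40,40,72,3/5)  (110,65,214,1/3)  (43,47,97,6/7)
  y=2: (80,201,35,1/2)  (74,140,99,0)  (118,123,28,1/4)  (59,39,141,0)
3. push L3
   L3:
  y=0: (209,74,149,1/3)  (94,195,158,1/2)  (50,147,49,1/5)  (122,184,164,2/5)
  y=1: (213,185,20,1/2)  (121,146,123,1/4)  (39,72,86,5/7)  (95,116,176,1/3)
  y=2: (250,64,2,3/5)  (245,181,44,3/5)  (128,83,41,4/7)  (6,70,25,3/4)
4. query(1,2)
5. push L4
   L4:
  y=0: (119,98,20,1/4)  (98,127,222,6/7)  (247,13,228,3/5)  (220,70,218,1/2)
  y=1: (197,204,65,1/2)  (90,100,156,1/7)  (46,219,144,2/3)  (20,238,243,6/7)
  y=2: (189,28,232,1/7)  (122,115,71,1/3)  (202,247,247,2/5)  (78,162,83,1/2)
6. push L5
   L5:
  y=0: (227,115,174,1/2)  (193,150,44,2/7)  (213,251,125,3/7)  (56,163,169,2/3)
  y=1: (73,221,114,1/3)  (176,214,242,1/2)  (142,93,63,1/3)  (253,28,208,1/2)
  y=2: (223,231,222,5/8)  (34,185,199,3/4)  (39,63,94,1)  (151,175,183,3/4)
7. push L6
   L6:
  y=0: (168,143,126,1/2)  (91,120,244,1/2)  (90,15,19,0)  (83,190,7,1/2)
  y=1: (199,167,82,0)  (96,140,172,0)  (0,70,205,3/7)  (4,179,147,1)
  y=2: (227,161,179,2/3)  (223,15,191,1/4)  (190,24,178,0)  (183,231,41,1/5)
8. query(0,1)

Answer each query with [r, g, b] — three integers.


query (1,2) [L1,L2,L3] — begin 0,0,0
+L1 (α=2/3) → [16/3, 434/3, 92]
+L2 (α=0) → [16/3, 434/3, 92]
+L3 (α=3/5) → [2237/15, 2497/15, 316/5]
→ [149, 166, 63]

(0,1) stack=L1,L2,L3,L4,L5,L6; from [0,0,0]:
L1 α=1/4: [31/2, 229/4, 17]
L2 α=1: [166, 248, 130]
L3 α=1/2: [379/2, 433/2, 75]
L4 α=1/2: [773/4, 841/4, 70]
L5 α=1/3: [919/6, 1283/6, 254/3]
L6 α=0: [919/6, 1283/6, 254/3]
= [153, 214, 85]


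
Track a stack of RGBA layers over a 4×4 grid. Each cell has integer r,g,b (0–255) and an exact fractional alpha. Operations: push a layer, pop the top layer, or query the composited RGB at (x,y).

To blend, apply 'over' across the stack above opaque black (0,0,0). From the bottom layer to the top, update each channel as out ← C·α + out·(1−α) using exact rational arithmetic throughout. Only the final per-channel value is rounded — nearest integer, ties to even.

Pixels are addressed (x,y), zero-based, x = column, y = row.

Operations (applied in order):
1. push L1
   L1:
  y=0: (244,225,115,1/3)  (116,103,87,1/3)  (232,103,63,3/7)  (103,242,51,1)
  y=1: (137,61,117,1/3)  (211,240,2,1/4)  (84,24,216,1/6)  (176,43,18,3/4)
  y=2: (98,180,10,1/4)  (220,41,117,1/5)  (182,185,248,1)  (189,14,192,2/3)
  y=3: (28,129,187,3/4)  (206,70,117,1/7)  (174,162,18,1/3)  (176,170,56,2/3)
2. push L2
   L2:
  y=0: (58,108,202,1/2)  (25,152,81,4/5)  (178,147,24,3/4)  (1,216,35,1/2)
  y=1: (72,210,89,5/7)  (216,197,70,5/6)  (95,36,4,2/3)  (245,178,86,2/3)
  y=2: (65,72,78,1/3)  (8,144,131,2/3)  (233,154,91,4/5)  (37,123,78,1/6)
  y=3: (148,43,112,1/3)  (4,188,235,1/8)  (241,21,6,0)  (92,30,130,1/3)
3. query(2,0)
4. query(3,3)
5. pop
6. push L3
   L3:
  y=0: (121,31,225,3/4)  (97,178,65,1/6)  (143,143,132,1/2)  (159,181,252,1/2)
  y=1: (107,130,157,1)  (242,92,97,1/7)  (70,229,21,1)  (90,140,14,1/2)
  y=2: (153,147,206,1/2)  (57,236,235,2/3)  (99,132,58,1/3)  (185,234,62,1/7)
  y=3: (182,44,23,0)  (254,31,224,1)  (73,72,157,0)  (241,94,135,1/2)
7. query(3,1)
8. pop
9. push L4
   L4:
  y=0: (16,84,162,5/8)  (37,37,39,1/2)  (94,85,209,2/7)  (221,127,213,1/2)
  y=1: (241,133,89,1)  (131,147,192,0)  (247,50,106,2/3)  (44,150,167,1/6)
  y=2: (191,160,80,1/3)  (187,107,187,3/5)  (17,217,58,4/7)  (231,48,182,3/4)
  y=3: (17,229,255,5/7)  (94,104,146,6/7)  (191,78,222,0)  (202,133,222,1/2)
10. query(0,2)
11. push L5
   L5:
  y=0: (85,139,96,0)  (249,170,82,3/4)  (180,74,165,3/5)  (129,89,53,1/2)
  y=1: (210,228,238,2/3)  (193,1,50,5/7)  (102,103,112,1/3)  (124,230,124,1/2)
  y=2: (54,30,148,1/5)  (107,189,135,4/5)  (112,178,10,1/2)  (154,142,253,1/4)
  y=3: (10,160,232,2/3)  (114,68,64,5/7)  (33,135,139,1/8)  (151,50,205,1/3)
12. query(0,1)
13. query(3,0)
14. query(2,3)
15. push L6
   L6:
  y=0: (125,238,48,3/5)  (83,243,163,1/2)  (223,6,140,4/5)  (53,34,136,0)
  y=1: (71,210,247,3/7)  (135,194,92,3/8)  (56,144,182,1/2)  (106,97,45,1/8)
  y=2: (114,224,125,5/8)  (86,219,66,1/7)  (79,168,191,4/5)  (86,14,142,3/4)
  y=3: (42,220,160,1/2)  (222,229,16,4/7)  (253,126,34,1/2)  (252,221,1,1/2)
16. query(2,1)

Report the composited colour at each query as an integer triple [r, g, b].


(2,0) stack=L1,L2; from [0,0,0]:
L1 α=3/7: [696/7, 309/7, 27]
L2 α=3/4: [2217/14, 849/7, 99/4]
rounded: [158, 121, 25]

query (3,3) [L1,L2] — begin 0,0,0
+L1 (α=2/3) → [352/3, 340/3, 112/3]
+L2 (α=1/3) → [980/9, 770/9, 614/9]
rounded: [109, 86, 68]

query (3,1) [L1,L3] — begin 0,0,0
L1 α=3/4: [132, 129/4, 27/2]
L3 α=1/2: [111, 689/8, 55/4]
→ [111, 86, 14]

(0,2) stack=L1,L4; from [0,0,0]:
after L1 α=1/4: [49/2, 45, 5/2]
after L4 α=1/3: [80, 250/3, 85/3]
rounded: [80, 83, 28]

query (0,1) [L1,L4,L5] — begin 0,0,0
after L1 α=1/3: [137/3, 61/3, 39]
after L4 α=1: [241, 133, 89]
after L5 α=2/3: [661/3, 589/3, 565/3]
= [220, 196, 188]

query (3,0) [L1,L4,L5] — begin 0,0,0
after L1 α=1: [103, 242, 51]
after L4 α=1/2: [162, 369/2, 132]
after L5 α=1/2: [291/2, 547/4, 185/2]
→ [146, 137, 92]

query (2,3) [L1,L4,L5] — begin 0,0,0
after L1 α=1/3: [58, 54, 6]
after L4 α=0: [58, 54, 6]
after L5 α=1/8: [439/8, 513/8, 181/8]
rounded: [55, 64, 23]

at x=2,y=1 over L1,L4,L5,L6:
+L1 (α=1/6) → [14, 4, 36]
+L4 (α=2/3) → [508/3, 104/3, 248/3]
+L5 (α=1/3) → [1322/9, 517/9, 832/9]
+L6 (α=1/2) → [913/9, 1813/18, 1235/9]
rounded: [101, 101, 137]


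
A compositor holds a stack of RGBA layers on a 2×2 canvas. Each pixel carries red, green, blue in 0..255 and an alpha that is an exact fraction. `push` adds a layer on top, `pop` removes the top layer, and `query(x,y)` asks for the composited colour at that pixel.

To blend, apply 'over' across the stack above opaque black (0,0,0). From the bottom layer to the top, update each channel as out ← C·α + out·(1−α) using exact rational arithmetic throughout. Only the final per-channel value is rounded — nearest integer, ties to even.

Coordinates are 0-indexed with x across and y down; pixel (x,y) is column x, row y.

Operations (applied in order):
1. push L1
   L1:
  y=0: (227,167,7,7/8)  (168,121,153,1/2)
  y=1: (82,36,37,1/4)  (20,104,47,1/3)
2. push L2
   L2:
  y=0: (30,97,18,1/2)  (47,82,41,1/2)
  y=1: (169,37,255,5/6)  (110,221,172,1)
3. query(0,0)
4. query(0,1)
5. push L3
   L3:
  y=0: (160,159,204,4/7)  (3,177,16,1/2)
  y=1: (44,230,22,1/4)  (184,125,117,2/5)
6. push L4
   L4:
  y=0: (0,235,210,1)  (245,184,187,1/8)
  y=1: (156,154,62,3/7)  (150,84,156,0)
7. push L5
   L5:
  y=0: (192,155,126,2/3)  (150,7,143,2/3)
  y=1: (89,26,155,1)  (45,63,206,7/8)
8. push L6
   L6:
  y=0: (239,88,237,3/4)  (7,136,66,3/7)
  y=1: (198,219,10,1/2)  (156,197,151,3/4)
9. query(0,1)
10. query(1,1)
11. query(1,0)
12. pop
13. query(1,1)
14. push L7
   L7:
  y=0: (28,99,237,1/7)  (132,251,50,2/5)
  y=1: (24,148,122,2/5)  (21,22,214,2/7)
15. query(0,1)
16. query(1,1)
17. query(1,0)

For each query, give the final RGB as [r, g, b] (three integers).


(0,0) stack=L1,L2; from [0,0,0]:
after L1 α=7/8: [1589/8, 1169/8, 49/8]
after L2 α=1/2: [1829/16, 1945/16, 193/16]
rounded: [114, 122, 12]

at x=0,y=1 over L1,L2:
L1 α=1/4: [41/2, 9, 37/4]
L2 α=5/6: [577/4, 97/3, 5137/24]
= [144, 32, 214]

query (0,1) [L1,L2,L3,L4,L5,L6] — begin 0,0,0
after L1 α=1/4: [41/2, 9, 37/4]
after L2 α=5/6: [577/4, 97/3, 5137/24]
after L3 α=1/4: [1907/16, 327/4, 5313/32]
after L4 α=3/7: [3779/28, 789/7, 6801/56]
after L5 α=1: [89, 26, 155]
after L6 α=1/2: [287/2, 245/2, 165/2]
rounded: [144, 122, 82]

query (1,1) [L1,L2,L3,L4,L5,L6] — begin 0,0,0
+L1 (α=1/3) → [20/3, 104/3, 47/3]
+L2 (α=1) → [110, 221, 172]
+L3 (α=2/5) → [698/5, 913/5, 150]
+L4 (α=0) → [698/5, 913/5, 150]
+L5 (α=7/8) → [2273/40, 1559/20, 199]
+L6 (α=3/4) → [20993/160, 13379/80, 163]
rounded: [131, 167, 163]

query (1,0) [L1,L2,L3,L4,L5,L6] — begin 0,0,0
+L1 (α=1/2) → [84, 121/2, 153/2]
+L2 (α=1/2) → [131/2, 285/4, 235/4]
+L3 (α=1/2) → [137/4, 993/8, 299/8]
+L4 (α=1/8) → [1939/32, 8423/64, 3589/64]
+L5 (α=2/3) → [11539/96, 9319/192, 21893/192]
+L6 (α=3/7) → [12043/168, 4129/48, 31397/336]
rounded: [72, 86, 93]

query (1,1) [L1,L2,L3,L4,L5] — begin 0,0,0
L1 α=1/3: [20/3, 104/3, 47/3]
L2 α=1: [110, 221, 172]
L3 α=2/5: [698/5, 913/5, 150]
L4 α=0: [698/5, 913/5, 150]
L5 α=7/8: [2273/40, 1559/20, 199]
rounded: [57, 78, 199]

(0,1) stack=L1,L2,L3,L4,L5,L7; from [0,0,0]:
+L1 (α=1/4) → [41/2, 9, 37/4]
+L2 (α=5/6) → [577/4, 97/3, 5137/24]
+L3 (α=1/4) → [1907/16, 327/4, 5313/32]
+L4 (α=3/7) → [3779/28, 789/7, 6801/56]
+L5 (α=1) → [89, 26, 155]
+L7 (α=2/5) → [63, 374/5, 709/5]
rounded: [63, 75, 142]

query (1,1) [L1,L2,L3,L4,L5,L7] — begin 0,0,0
L1 α=1/3: [20/3, 104/3, 47/3]
L2 α=1: [110, 221, 172]
L3 α=2/5: [698/5, 913/5, 150]
L4 α=0: [698/5, 913/5, 150]
L5 α=7/8: [2273/40, 1559/20, 199]
L7 α=2/7: [2609/56, 1735/28, 1423/7]
= [47, 62, 203]

(1,0) stack=L1,L2,L3,L4,L5,L7; from [0,0,0]:
after L1 α=1/2: [84, 121/2, 153/2]
after L2 α=1/2: [131/2, 285/4, 235/4]
after L3 α=1/2: [137/4, 993/8, 299/8]
after L4 α=1/8: [1939/32, 8423/64, 3589/64]
after L5 α=2/3: [11539/96, 9319/192, 21893/192]
after L7 α=2/5: [19987/160, 41447/320, 28293/320]
= [125, 130, 88]


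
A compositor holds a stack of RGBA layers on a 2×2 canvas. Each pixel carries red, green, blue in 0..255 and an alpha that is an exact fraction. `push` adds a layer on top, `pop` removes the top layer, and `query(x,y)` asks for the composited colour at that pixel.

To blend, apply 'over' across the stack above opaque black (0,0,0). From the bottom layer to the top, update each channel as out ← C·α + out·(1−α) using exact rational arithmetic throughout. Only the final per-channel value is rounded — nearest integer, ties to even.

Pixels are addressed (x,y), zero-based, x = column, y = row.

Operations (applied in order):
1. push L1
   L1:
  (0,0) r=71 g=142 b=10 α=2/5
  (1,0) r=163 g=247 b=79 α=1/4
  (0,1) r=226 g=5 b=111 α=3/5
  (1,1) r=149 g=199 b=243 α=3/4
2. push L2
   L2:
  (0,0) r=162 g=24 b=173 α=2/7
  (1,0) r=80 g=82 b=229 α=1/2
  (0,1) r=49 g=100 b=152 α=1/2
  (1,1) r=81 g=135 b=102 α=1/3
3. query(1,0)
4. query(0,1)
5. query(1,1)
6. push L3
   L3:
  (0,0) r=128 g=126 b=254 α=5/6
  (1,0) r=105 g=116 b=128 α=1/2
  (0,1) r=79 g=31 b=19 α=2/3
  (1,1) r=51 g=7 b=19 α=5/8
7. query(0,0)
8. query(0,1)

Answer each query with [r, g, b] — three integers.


query (1,0) [L1,L2] — begin 0,0,0
L1 α=1/4: [163/4, 247/4, 79/4]
L2 α=1/2: [483/8, 575/8, 995/8]
= [60, 72, 124]

(0,1) stack=L1,L2; from [0,0,0]:
+L1 (α=3/5) → [678/5, 3, 333/5]
+L2 (α=1/2) → [923/10, 103/2, 1093/10]
= [92, 52, 109]

query (1,1) [L1,L2] — begin 0,0,0
+L1 (α=3/4) → [447/4, 597/4, 729/4]
+L2 (α=1/3) → [203/2, 289/2, 311/2]
→ [102, 144, 156]

(0,0) stack=L1,L2,L3; from [0,0,0]:
after L1 α=2/5: [142/5, 284/5, 4]
after L2 α=2/7: [466/7, 332/7, 366/7]
after L3 α=5/6: [2473/21, 2371/21, 4628/21]
rounded: [118, 113, 220]

query (0,1) [L1,L2,L3] — begin 0,0,0
after L1 α=3/5: [678/5, 3, 333/5]
after L2 α=1/2: [923/10, 103/2, 1093/10]
after L3 α=2/3: [2503/30, 227/6, 491/10]
= [83, 38, 49]


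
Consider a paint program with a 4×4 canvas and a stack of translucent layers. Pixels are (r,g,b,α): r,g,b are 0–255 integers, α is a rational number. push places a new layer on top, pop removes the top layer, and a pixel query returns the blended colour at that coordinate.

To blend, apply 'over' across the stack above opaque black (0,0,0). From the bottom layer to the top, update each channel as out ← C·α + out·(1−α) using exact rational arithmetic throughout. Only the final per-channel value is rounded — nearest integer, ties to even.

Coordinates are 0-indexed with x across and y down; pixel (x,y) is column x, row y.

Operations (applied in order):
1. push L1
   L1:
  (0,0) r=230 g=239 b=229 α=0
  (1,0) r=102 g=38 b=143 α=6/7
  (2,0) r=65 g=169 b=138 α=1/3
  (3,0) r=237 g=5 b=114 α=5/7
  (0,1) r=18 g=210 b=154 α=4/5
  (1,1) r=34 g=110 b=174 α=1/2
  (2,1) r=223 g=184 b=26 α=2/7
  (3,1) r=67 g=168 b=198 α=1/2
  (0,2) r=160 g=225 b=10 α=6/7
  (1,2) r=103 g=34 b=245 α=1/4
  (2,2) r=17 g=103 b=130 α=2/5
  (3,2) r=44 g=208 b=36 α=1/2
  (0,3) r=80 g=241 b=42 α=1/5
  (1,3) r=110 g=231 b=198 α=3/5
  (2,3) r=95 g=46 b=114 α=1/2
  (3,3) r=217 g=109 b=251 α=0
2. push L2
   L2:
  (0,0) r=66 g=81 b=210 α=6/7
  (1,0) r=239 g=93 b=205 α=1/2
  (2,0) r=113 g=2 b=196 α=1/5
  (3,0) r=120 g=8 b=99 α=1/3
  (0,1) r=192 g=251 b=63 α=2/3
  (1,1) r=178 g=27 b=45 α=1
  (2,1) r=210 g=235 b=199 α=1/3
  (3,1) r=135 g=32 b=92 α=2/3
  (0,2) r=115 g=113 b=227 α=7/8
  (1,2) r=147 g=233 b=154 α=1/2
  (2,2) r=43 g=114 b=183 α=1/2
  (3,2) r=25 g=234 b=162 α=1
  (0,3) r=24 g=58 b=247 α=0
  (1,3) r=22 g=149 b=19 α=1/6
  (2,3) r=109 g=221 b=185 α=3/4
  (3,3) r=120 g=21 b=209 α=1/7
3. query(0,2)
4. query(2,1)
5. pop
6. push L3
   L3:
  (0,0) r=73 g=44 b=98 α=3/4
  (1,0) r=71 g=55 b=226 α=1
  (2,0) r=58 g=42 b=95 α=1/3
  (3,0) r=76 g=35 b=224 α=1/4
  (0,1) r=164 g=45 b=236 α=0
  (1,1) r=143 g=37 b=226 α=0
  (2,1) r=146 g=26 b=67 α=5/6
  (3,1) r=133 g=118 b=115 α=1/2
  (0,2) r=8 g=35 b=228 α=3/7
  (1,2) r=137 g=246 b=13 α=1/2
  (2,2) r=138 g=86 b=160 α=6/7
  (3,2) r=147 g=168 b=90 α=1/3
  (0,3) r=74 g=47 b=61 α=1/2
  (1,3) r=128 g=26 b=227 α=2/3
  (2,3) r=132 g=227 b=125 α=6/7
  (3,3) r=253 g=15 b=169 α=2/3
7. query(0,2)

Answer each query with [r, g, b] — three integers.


query (0,2) [L1,L2] — begin 0,0,0
L1 α=6/7: [960/7, 1350/7, 60/7]
L2 α=7/8: [6595/56, 6887/56, 11183/56]
= [118, 123, 200]

(2,1) stack=L1,L2; from [0,0,0]:
+L1 (α=2/7) → [446/7, 368/7, 52/7]
+L2 (α=1/3) → [2362/21, 2381/21, 499/7]
rounded: [112, 113, 71]

at x=0,y=2 over L1,L3:
+L1 (α=6/7) → [960/7, 1350/7, 60/7]
+L3 (α=3/7) → [4008/49, 6135/49, 5028/49]
= [82, 125, 103]


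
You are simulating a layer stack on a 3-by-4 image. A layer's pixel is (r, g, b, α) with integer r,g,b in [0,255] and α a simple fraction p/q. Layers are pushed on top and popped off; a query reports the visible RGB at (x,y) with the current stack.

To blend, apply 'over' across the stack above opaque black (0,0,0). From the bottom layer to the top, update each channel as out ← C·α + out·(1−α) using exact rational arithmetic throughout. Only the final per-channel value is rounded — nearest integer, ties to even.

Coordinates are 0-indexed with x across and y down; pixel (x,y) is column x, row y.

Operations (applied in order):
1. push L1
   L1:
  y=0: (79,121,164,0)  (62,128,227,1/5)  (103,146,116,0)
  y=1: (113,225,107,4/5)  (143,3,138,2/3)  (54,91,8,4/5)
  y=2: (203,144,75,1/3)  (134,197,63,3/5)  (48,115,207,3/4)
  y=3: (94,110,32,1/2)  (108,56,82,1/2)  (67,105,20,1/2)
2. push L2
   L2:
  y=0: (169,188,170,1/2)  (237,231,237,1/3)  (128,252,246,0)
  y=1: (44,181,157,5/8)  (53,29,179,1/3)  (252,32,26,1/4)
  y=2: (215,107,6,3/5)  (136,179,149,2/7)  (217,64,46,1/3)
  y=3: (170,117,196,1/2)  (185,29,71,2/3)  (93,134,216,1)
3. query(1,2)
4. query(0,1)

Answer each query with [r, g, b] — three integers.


at x=1,y=2 over L1,L2:
+L1 (α=3/5) → [402/5, 591/5, 189/5]
+L2 (α=2/7) → [674/7, 949/7, 487/7]
rounded: [96, 136, 70]

query (0,1) [L1,L2] — begin 0,0,0
L1 α=4/5: [452/5, 180, 428/5]
L2 α=5/8: [307/5, 1445/8, 5209/40]
rounded: [61, 181, 130]


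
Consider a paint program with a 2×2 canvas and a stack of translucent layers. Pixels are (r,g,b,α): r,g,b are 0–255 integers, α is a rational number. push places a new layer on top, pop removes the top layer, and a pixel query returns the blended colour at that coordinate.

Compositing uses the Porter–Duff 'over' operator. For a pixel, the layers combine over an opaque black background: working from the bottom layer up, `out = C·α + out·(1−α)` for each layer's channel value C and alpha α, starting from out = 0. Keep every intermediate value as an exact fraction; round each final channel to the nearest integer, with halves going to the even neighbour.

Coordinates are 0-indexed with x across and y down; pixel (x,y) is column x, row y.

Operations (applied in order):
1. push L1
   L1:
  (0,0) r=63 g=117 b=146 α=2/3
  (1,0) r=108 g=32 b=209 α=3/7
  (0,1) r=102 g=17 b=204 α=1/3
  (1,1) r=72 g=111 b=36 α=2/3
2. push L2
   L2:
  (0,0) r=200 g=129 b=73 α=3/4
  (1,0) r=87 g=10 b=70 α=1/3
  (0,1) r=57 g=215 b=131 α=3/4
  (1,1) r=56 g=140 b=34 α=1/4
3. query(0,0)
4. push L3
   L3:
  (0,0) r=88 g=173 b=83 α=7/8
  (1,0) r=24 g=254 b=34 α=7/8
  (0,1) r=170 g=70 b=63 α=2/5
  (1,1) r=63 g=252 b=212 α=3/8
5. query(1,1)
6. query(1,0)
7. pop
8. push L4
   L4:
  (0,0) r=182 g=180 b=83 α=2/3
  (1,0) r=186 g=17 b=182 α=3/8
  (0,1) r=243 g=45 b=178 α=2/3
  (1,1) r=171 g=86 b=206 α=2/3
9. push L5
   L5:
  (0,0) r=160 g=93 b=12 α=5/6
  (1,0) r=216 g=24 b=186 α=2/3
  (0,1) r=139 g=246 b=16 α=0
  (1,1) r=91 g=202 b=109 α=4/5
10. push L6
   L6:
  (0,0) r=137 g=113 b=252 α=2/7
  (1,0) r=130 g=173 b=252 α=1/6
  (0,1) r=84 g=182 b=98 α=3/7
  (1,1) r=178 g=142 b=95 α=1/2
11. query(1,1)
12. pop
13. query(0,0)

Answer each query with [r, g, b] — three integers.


query (0,0) [L1,L2] — begin 0,0,0
+L1 (α=2/3) → [42, 78, 292/3]
+L2 (α=3/4) → [321/2, 465/4, 949/12]
rounded: [160, 116, 79]

(1,1) stack=L1,L2,L3; from [0,0,0]:
+L1 (α=2/3) → [48, 74, 24]
+L2 (α=1/4) → [50, 181/2, 53/2]
+L3 (α=3/8) → [439/8, 2417/16, 1537/16]
rounded: [55, 151, 96]

at x=1,y=0 over L1,L2,L3:
+L1 (α=3/7) → [324/7, 96/7, 627/7]
+L2 (α=1/3) → [419/7, 262/21, 1744/21]
+L3 (α=7/8) → [1595/56, 4700/21, 3371/84]
= [28, 224, 40]

at x=1,y=1 over L1,L2,L4,L5,L6:
+L1 (α=2/3) → [48, 74, 24]
+L2 (α=1/4) → [50, 181/2, 53/2]
+L4 (α=2/3) → [392/3, 175/2, 877/6]
+L5 (α=4/5) → [1484/15, 1791/10, 3493/30]
+L6 (α=1/2) → [2077/15, 3211/20, 6343/60]
= [138, 161, 106]

query (0,0) [L1,L2,L4,L5] — begin 0,0,0
+L1 (α=2/3) → [42, 78, 292/3]
+L2 (α=3/4) → [321/2, 465/4, 949/12]
+L4 (α=2/3) → [1049/6, 635/4, 2941/36]
+L5 (α=5/6) → [5849/36, 2495/24, 5101/216]
rounded: [162, 104, 24]


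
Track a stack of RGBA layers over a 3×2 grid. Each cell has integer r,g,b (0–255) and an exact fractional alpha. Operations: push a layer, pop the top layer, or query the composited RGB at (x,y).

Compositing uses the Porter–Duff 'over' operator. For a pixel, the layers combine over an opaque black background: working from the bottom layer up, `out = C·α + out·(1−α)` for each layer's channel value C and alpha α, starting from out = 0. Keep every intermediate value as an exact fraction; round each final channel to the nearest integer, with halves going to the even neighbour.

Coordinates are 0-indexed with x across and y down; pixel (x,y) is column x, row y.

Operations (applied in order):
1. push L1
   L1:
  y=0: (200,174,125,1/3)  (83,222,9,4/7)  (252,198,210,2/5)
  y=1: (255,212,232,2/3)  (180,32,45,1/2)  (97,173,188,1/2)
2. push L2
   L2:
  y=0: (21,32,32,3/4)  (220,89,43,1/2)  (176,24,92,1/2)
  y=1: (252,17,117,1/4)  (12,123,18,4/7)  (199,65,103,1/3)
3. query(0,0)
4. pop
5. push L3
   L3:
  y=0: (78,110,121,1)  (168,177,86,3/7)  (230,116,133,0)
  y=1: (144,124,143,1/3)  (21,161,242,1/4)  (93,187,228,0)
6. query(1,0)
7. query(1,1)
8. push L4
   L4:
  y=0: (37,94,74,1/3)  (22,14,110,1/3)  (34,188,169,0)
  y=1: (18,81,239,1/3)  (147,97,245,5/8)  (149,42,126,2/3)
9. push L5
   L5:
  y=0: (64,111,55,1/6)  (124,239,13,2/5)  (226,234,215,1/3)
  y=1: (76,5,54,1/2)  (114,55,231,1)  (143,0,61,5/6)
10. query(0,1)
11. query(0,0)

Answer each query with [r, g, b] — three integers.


at x=0,y=0 over L1,L2:
after L1 α=1/3: [200/3, 58, 125/3]
after L2 α=3/4: [389/12, 77/2, 413/12]
= [32, 38, 34]

(1,0) stack=L1,L3; from [0,0,0]:
L1 α=4/7: [332/7, 888/7, 36/7]
L3 α=3/7: [4856/49, 7269/49, 1950/49]
= [99, 148, 40]

(1,1) stack=L1,L3; from [0,0,0]:
L1 α=1/2: [90, 16, 45/2]
L3 α=1/4: [291/4, 209/4, 619/8]
rounded: [73, 52, 77]

at x=0,y=1 over L1,L3,L4,L5:
+L1 (α=2/3) → [170, 424/3, 464/3]
+L3 (α=1/3) → [484/3, 1220/9, 1357/9]
+L4 (α=1/3) → [1022/9, 3169/27, 4865/27]
+L5 (α=1/2) → [853/9, 1652/27, 6323/54]
→ [95, 61, 117]

(0,0) stack=L1,L3,L4,L5; from [0,0,0]:
after L1 α=1/3: [200/3, 58, 125/3]
after L3 α=1: [78, 110, 121]
after L4 α=1/3: [193/3, 314/3, 316/3]
after L5 α=1/6: [1157/18, 1903/18, 1745/18]
rounded: [64, 106, 97]


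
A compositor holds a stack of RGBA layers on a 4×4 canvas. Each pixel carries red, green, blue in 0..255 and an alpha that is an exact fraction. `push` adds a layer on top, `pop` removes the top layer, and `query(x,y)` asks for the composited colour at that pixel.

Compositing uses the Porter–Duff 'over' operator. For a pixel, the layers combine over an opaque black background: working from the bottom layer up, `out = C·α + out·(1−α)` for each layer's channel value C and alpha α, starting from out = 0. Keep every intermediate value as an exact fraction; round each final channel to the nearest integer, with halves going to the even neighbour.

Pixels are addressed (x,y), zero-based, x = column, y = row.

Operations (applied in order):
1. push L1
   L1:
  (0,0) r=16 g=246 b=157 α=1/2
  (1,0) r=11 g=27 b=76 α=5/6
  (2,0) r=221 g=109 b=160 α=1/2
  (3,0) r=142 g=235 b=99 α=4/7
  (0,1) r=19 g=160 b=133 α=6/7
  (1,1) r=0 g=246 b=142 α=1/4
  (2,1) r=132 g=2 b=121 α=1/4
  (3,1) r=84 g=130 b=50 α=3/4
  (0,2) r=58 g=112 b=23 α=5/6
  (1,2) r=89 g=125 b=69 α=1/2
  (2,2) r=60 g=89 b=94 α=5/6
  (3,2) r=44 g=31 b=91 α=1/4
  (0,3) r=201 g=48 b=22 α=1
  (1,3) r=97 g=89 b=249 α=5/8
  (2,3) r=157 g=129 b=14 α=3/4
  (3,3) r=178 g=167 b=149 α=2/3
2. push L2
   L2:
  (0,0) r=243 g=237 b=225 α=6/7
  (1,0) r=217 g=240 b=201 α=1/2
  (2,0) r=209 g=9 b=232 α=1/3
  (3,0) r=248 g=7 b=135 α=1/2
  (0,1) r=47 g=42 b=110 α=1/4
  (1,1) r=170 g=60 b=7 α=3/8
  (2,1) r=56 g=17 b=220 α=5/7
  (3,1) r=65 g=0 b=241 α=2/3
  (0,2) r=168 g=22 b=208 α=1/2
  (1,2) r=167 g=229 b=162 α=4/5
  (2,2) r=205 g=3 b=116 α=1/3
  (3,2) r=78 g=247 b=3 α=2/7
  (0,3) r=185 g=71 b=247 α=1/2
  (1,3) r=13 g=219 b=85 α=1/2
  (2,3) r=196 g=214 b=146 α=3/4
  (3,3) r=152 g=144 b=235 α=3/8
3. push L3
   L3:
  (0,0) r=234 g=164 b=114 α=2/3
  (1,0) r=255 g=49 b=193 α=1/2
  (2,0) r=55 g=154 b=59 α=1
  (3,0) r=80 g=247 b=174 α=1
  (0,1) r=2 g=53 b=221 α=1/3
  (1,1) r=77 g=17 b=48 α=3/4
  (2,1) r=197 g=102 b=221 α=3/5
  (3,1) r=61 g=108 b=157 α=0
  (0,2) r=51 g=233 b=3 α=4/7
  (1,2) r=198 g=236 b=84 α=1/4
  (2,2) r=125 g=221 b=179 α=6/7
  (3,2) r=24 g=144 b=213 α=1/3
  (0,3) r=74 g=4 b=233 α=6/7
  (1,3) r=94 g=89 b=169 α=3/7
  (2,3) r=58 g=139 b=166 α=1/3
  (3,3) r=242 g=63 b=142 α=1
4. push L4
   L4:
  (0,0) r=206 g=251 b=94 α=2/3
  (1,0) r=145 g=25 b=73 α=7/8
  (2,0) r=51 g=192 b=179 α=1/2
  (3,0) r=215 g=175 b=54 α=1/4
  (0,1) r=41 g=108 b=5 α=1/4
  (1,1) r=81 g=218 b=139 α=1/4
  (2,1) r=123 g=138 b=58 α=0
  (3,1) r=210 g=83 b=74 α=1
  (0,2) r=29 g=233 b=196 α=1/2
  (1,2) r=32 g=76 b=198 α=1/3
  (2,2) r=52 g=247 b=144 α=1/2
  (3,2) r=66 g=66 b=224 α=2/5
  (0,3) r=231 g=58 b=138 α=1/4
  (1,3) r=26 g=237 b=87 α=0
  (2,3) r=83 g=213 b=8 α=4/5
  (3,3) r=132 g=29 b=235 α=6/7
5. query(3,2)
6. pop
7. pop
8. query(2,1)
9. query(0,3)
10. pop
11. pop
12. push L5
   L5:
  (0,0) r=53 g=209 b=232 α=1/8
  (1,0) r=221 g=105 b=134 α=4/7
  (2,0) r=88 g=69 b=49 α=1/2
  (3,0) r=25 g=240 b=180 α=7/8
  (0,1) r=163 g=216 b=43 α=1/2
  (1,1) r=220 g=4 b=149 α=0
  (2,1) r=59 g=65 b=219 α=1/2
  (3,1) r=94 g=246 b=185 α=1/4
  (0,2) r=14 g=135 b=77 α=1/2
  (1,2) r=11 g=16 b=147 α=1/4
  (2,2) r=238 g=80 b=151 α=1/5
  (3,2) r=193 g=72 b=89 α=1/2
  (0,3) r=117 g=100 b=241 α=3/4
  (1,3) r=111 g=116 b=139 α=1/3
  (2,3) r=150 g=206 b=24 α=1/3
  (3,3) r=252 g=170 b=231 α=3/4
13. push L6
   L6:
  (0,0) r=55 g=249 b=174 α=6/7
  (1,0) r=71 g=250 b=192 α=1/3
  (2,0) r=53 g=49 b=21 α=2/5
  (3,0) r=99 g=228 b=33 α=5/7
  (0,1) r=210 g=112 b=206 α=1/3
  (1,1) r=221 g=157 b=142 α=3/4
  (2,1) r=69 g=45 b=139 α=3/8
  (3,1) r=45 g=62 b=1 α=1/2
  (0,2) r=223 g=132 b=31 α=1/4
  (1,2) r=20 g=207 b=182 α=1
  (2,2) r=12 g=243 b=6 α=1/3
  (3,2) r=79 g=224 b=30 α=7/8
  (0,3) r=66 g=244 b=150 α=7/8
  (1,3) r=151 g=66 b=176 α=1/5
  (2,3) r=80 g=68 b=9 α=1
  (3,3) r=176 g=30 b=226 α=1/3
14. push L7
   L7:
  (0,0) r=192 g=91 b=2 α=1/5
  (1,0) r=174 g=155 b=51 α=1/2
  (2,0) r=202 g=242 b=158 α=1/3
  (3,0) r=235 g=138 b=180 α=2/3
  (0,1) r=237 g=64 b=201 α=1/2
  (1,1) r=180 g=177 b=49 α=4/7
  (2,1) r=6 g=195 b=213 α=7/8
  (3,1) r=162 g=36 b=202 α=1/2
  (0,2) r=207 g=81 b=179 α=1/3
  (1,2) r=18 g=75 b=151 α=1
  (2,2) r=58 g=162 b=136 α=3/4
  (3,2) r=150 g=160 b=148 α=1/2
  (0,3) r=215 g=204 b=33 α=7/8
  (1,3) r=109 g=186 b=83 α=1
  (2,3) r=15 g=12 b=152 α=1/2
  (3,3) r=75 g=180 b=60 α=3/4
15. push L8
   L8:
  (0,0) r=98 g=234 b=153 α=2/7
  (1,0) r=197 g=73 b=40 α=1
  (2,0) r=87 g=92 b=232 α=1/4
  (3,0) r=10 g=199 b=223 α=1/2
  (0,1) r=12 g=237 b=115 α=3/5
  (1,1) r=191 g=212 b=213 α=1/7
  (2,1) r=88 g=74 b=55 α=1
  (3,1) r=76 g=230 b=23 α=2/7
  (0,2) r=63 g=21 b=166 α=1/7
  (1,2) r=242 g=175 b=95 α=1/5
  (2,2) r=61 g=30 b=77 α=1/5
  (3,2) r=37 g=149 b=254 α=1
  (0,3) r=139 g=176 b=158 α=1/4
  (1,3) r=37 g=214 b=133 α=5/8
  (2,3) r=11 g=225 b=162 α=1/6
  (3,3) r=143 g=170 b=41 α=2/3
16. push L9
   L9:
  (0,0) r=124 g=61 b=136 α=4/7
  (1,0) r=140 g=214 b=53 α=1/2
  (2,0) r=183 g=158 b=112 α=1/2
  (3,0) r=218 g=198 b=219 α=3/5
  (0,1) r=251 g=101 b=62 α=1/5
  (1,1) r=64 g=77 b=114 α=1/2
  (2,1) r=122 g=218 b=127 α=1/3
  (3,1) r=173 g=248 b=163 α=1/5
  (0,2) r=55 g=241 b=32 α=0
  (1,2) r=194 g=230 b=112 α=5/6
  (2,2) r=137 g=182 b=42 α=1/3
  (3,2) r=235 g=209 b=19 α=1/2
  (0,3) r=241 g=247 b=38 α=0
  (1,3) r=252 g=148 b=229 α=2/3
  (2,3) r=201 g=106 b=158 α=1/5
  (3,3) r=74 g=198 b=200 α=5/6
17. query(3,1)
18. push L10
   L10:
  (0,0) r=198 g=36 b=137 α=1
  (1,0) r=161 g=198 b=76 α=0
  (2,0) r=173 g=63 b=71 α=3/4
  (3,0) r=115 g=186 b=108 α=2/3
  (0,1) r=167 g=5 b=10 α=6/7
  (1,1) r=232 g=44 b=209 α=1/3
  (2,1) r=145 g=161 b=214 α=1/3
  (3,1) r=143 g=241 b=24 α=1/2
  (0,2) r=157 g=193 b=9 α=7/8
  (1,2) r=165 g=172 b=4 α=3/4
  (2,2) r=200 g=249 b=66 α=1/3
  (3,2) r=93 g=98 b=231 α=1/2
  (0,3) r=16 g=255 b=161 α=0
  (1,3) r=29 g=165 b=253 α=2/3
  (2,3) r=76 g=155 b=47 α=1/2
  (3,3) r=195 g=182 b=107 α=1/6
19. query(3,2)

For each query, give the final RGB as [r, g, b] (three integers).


query (3,2) [L1,L2,L3,L4] — begin 0,0,0
after L1 α=1/4: [11, 31/4, 91/4]
after L2 α=2/7: [211/7, 2131/28, 479/28]
after L3 α=1/3: [590/21, 4147/42, 3461/42]
after L4 α=2/5: [1514/35, 1199/14, 9733/70]
→ [43, 86, 139]

query (2,1) [L1,L2] — begin 0,0,0
+L1 (α=1/4) → [33, 1/2, 121/4]
+L2 (α=5/7) → [346/7, 86/7, 2321/14]
→ [49, 12, 166]

query (0,3) [L1,L2] — begin 0,0,0
L1 α=1: [201, 48, 22]
L2 α=1/2: [193, 119/2, 269/2]
→ [193, 60, 134]

query (3,1) [L5,L6,L7,L8,L9] — begin 0,0,0
after L5 α=1/4: [47/2, 123/2, 185/4]
after L6 α=1/2: [137/4, 247/4, 189/8]
after L7 α=1/2: [785/8, 391/8, 1805/16]
after L8 α=2/7: [5141/56, 805/8, 9761/112]
after L9 α=1/5: [7563/70, 1301/10, 2865/28]
= [108, 130, 102]

query (3,2) [L5,L6,L7,L8,L9,L10] — begin 0,0,0
after L5 α=1/2: [193/2, 36, 89/2]
after L6 α=7/8: [1299/16, 401/2, 509/16]
after L7 α=1/2: [3699/32, 721/4, 2877/32]
after L8 α=1: [37, 149, 254]
after L9 α=1/2: [136, 179, 273/2]
after L10 α=1/2: [229/2, 277/2, 735/4]
→ [114, 138, 184]


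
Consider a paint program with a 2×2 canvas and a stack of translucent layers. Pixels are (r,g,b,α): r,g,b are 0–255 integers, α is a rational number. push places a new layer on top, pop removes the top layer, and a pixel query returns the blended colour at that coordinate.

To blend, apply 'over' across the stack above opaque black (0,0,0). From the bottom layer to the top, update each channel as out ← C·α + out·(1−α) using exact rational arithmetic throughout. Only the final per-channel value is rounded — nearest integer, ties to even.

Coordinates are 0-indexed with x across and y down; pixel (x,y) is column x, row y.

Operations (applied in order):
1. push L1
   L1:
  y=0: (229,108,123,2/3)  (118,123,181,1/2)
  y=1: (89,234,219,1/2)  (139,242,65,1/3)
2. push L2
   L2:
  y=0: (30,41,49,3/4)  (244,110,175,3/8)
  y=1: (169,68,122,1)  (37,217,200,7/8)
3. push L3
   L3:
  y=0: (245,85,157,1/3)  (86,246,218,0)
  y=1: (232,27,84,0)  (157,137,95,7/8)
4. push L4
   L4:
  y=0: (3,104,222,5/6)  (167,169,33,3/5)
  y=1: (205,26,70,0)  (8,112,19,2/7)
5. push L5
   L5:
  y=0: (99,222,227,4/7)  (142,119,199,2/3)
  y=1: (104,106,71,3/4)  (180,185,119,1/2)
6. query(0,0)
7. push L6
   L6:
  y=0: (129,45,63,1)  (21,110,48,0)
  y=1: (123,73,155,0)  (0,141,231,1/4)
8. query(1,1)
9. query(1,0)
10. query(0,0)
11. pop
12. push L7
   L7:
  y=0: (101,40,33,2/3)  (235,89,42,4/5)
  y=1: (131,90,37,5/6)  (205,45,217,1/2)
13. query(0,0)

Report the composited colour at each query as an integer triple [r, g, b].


at x=0,y=0 over L1,L2,L3,L4,L5:
+L1 (α=2/3) → [458/3, 72, 82]
+L2 (α=3/4) → [182/3, 195/4, 229/4]
+L3 (α=1/3) → [1099/9, 365/6, 181/2]
+L4 (α=5/6) → [617/27, 3485/36, 2401/12]
+L5 (α=4/7) → [4181/63, 14141/84, 6033/28]
→ [66, 168, 215]

at x=1,y=1 over L1,L2,L3,L4,L5,L6:
+L1 (α=1/3) → [139/3, 242/3, 65/3]
+L2 (α=7/8) → [229/6, 4799/24, 4265/24]
+L3 (α=7/8) → [6823/48, 27815/192, 20225/192]
+L4 (α=2/7) → [34883/336, 182083/1344, 108421/1344]
+L5 (α=1/2) → [95363/672, 430723/2688, 268357/2688]
+L6 (α=1/4) → [95363/896, 557059/3584, 475333/3584]
rounded: [106, 155, 133]

query (1,0) [L1,L2,L3,L4,L5,L6] — begin 0,0,0
L1 α=1/2: [59, 123/2, 181/2]
L2 α=3/8: [1027/8, 1275/16, 1955/16]
L3 α=0: [1027/8, 1275/16, 1955/16]
L4 α=3/5: [3031/20, 5331/40, 2747/40]
L5 α=2/3: [8711/60, 14851/120, 18667/120]
L6 α=0: [8711/60, 14851/120, 18667/120]
= [145, 124, 156]

at x=0,y=0 over L1,L2,L3,L4,L5,L6:
+L1 (α=2/3) → [458/3, 72, 82]
+L2 (α=3/4) → [182/3, 195/4, 229/4]
+L3 (α=1/3) → [1099/9, 365/6, 181/2]
+L4 (α=5/6) → [617/27, 3485/36, 2401/12]
+L5 (α=4/7) → [4181/63, 14141/84, 6033/28]
+L6 (α=1) → [129, 45, 63]
rounded: [129, 45, 63]

query (0,0) [L1,L2,L3,L4,L5,L7] — begin 0,0,0
after L1 α=2/3: [458/3, 72, 82]
after L2 α=3/4: [182/3, 195/4, 229/4]
after L3 α=1/3: [1099/9, 365/6, 181/2]
after L4 α=5/6: [617/27, 3485/36, 2401/12]
after L5 α=4/7: [4181/63, 14141/84, 6033/28]
after L7 α=2/3: [16907/189, 20861/252, 2627/28]
rounded: [89, 83, 94]


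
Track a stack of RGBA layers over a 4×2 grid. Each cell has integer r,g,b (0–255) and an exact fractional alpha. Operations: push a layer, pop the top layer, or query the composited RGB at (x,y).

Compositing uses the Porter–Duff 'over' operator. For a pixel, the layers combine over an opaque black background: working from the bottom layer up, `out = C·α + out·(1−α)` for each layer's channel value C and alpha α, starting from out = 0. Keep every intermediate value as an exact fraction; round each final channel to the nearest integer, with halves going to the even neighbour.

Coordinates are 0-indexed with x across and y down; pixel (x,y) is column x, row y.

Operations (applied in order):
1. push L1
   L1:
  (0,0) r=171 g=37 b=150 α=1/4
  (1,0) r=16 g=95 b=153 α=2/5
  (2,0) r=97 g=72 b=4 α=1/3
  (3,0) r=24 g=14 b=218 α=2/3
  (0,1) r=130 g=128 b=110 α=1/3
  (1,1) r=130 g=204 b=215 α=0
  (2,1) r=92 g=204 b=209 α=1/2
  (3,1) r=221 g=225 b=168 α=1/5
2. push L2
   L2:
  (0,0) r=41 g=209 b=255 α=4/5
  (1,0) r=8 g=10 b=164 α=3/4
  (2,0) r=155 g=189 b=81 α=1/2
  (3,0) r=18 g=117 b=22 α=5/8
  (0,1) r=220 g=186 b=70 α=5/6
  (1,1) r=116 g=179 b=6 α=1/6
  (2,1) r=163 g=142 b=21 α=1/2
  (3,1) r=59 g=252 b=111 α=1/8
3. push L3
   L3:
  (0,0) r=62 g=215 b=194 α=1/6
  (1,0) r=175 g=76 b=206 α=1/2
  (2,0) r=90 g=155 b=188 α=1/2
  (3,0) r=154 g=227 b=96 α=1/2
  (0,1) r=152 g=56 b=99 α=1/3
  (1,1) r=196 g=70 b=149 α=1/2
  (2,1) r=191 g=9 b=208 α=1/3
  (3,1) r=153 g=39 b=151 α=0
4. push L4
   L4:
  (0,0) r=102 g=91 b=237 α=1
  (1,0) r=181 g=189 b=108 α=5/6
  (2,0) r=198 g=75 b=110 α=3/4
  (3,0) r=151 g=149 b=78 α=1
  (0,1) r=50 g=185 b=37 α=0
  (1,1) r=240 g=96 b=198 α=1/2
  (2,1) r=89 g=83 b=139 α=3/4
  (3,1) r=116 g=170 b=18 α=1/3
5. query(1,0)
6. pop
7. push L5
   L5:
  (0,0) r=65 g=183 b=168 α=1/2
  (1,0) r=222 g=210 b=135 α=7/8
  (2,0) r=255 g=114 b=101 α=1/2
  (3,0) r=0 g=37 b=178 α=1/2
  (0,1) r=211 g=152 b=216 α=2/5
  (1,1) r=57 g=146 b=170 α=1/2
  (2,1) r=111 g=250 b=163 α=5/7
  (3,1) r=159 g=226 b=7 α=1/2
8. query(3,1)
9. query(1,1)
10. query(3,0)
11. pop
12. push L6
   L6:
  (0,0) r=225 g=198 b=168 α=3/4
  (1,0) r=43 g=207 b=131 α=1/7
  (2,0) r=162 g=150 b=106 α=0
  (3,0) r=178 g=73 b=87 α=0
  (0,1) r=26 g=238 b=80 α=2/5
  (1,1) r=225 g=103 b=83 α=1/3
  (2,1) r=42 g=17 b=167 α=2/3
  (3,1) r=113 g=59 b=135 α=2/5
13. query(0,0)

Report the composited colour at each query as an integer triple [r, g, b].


query (1,0) [L1,L2,L3,L4] — begin 0,0,0
after L1 α=2/5: [32/5, 38, 306/5]
after L2 α=3/4: [38/5, 17, 1383/10]
after L3 α=1/2: [913/10, 93/2, 3443/20]
after L4 α=5/6: [3321/20, 661/4, 14243/120]
= [166, 165, 119]

query (3,1) [L1,L2,L3,L5] — begin 0,0,0
+L1 (α=1/5) → [221/5, 45, 168/5]
+L2 (α=1/8) → [921/20, 567/8, 1731/40]
+L3 (α=0) → [921/20, 567/8, 1731/40]
+L5 (α=1/2) → [4101/40, 2375/16, 2011/80]
rounded: [103, 148, 25]

(1,1) stack=L1,L2,L3,L5; from [0,0,0]:
+L1 (α=0) → [0, 0, 0]
+L2 (α=1/6) → [58/3, 179/6, 1]
+L3 (α=1/2) → [323/3, 599/12, 75]
+L5 (α=1/2) → [247/3, 2351/24, 245/2]
→ [82, 98, 122]

at x=3,y=0 over L1,L2,L3,L5:
L1 α=2/3: [16, 28/3, 436/3]
L2 α=5/8: [69/4, 613/8, 273/4]
L3 α=1/2: [685/8, 2429/16, 657/8]
L5 α=1/2: [685/16, 3021/32, 2081/16]
rounded: [43, 94, 130]

(0,0) stack=L1,L2,L3,L6; from [0,0,0]:
+L1 (α=1/4) → [171/4, 37/4, 75/2]
+L2 (α=4/5) → [827/20, 3381/20, 423/2]
+L3 (α=1/6) → [1075/24, 4241/24, 2503/12]
+L6 (α=3/4) → [17275/96, 18497/96, 8551/48]
→ [180, 193, 178]


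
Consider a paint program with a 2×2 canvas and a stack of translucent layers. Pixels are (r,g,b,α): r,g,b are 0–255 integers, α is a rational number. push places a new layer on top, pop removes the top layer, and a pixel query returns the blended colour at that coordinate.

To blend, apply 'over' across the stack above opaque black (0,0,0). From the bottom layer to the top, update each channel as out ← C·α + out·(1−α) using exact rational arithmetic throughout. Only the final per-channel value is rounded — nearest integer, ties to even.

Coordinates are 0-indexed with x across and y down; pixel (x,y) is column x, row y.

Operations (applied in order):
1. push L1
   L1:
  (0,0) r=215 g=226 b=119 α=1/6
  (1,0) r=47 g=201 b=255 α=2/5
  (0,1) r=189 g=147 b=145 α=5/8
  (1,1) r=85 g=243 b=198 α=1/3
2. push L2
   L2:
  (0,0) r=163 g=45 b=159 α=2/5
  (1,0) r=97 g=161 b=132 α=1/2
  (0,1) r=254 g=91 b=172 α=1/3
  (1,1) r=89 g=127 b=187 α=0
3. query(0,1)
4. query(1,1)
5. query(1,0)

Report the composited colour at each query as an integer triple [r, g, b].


query (0,1) [L1,L2] — begin 0,0,0
L1 α=5/8: [945/8, 735/8, 725/8]
L2 α=1/3: [1961/12, 1099/12, 471/4]
rounded: [163, 92, 118]

query (1,1) [L1,L2] — begin 0,0,0
after L1 α=1/3: [85/3, 81, 66]
after L2 α=0: [85/3, 81, 66]
rounded: [28, 81, 66]

(1,0) stack=L1,L2; from [0,0,0]:
L1 α=2/5: [94/5, 402/5, 102]
L2 α=1/2: [579/10, 1207/10, 117]
rounded: [58, 121, 117]


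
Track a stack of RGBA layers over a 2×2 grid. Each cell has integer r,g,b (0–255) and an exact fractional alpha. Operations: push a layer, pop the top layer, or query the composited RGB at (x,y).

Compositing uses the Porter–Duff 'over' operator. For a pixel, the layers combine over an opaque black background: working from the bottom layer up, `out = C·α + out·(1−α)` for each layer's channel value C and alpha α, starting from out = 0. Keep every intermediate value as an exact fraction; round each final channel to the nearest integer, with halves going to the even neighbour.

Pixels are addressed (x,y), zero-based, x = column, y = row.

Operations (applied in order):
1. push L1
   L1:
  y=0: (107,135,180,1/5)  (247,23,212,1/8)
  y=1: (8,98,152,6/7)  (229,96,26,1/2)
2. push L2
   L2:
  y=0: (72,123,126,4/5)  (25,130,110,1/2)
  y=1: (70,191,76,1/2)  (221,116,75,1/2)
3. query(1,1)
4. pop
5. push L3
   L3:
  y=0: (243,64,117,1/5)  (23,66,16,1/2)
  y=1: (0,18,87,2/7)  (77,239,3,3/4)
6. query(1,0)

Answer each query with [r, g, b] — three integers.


query (1,1) [L1,L2] — begin 0,0,0
after L1 α=1/2: [229/2, 48, 13]
after L2 α=1/2: [671/4, 82, 44]
rounded: [168, 82, 44]

at x=1,y=0 over L1,L3:
+L1 (α=1/8) → [247/8, 23/8, 53/2]
+L3 (α=1/2) → [431/16, 551/16, 85/4]
= [27, 34, 21]
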